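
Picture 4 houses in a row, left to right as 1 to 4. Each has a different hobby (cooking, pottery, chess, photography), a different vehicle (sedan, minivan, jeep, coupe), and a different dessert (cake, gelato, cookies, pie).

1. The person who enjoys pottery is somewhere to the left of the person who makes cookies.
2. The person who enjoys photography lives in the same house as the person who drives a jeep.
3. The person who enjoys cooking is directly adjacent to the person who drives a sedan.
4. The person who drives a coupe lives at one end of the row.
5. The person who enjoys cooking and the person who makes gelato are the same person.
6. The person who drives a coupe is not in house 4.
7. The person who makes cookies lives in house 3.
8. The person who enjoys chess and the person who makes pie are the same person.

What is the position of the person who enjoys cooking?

The person who drives a coupe is in house 1 (clue 6).
From clue 7, the person who makes cookies must be in house 3.
So house 3 gets photography for hobby.
By clue 2, the person who drives a jeep is in house 3.
That leaves minivan as the vehicle for house 4.
The person who enjoys cooking is in house 1 (clue 3).
Clue 5 places the person who makes gelato in house 1.
The only hobby still possible for house 2 is pottery.
So house 4 gets chess for hobby.
That leaves sedan as the vehicle for house 2.
Clue 8: the person who makes pie is in house 4.
So house 2 gets cake for dessert.
So: house 1 = cooking/coupe/gelato, house 2 = pottery/sedan/cake, house 3 = photography/jeep/cookies, house 4 = chess/minivan/pie.

1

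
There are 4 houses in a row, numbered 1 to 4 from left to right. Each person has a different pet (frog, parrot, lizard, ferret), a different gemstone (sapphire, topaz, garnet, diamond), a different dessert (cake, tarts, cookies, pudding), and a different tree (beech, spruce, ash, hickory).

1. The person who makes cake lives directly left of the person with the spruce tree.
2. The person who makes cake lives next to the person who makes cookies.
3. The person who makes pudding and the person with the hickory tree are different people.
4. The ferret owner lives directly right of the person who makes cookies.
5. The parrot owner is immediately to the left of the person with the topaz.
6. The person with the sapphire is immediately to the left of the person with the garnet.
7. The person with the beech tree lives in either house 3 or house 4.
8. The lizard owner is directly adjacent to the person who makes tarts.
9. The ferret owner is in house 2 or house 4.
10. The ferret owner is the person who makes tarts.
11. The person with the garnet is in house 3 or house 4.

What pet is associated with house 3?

lizard

That leaves diamond as the gemstone for house 1.
Clue 2 places the person who makes cake in house 2.
The only dessert still possible for house 4 is tarts.
By clue 1, the person with the spruce tree is in house 3.
Clue 8 places the lizard owner in house 3.
By clue 10, the ferret owner is in house 4.
By clue 4, the person who makes cookies is in house 3.
So house 4 gets garnet for gemstone.
House 1's dessert must be pudding (nothing else left).
House 4 tree: only beech fits.
By clue 3, the person with the hickory tree is in house 2.
From clue 6, the person with the sapphire must be in house 3.
That leaves topaz as the gemstone for house 2.
So house 1 gets ash for tree.
The parrot owner is in house 1 (clue 5).
That leaves frog as the pet for house 2.
So: house 1 = parrot/diamond/pudding/ash, house 2 = frog/topaz/cake/hickory, house 3 = lizard/sapphire/cookies/spruce, house 4 = ferret/garnet/tarts/beech.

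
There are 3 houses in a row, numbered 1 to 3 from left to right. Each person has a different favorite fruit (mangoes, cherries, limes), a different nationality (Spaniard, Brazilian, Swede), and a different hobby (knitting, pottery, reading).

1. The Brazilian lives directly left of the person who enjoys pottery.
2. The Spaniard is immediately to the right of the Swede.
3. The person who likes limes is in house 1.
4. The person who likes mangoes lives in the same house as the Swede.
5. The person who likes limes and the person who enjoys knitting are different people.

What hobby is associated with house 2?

pottery

Clue 3: the person who likes limes is in house 1.
House 3's favorite fruit must be cherries (nothing else left).
So house 3 gets Spaniard for nationality.
So house 1 gets reading for hobby.
Clue 2: the Swede is in house 2.
House 2's favorite fruit must be mangoes (nothing else left).
That leaves Brazilian as the nationality for house 1.
Clue 1: the person who enjoys pottery is in house 2.
That leaves knitting as the hobby for house 3.
So: house 1 = limes/Brazilian/reading, house 2 = mangoes/Swede/pottery, house 3 = cherries/Spaniard/knitting.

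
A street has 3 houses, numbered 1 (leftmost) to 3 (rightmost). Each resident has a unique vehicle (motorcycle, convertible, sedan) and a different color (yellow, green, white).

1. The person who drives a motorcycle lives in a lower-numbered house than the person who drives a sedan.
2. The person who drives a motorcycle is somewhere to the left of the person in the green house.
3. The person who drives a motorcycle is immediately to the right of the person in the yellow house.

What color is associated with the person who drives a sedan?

By clue 3, the person who drives a motorcycle is in house 2.
From clue 3, the person in the yellow house must be in house 1.
That leaves convertible as the vehicle for house 1.
So house 3 gets sedan for vehicle.
Clue 2 places the person in the green house in house 3.
So house 2 gets white for color.
So: house 1 = convertible/yellow, house 2 = motorcycle/white, house 3 = sedan/green.

green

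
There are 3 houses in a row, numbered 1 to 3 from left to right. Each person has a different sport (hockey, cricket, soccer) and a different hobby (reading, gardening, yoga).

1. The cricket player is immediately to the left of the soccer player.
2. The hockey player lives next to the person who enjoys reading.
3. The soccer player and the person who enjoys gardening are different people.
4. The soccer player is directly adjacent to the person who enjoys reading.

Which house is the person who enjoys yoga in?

3

The cricket player is narrowed to house 1 or 2; consider each.
Placing it in house 1 leads to a contradiction, so it's in house 2.
Clue 1 places the soccer player in house 3.
From clue 4, the person who enjoys reading must be in house 2.
That leaves hockey as the sport for house 1.
House 1 hobby: only gardening fits.
So house 3 gets yoga for hobby.
So: house 1 = hockey/gardening, house 2 = cricket/reading, house 3 = soccer/yoga.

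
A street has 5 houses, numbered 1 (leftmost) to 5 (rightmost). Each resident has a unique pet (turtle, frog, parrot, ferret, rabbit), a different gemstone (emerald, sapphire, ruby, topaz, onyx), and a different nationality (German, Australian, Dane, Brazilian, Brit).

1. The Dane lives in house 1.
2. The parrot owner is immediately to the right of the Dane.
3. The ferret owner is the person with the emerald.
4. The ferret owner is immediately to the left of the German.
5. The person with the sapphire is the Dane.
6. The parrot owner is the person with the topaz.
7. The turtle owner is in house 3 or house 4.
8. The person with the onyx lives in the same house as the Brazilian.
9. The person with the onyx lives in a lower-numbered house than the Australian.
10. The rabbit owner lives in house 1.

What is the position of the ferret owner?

By clue 1, the Dane is in house 1.
From clue 2, the parrot owner must be in house 2.
By clue 5, the person with the sapphire is in house 1.
Clue 6: the person with the topaz is in house 2.
From clue 10, the rabbit owner must be in house 1.
House 5's pet must be frog (nothing else left).
House 5 gemstone: only ruby fits.
That leaves Brit as the nationality for house 2.
House 3 nationality: only Brazilian fits.
Clue 8 places the person with the onyx in house 3.
So house 4 gets emerald for gemstone.
Clue 3 places the ferret owner in house 4.
By clue 4, the German is in house 5.
So house 3 gets turtle for pet.
So house 4 gets Australian for nationality.
So: house 1 = rabbit/sapphire/Dane, house 2 = parrot/topaz/Brit, house 3 = turtle/onyx/Brazilian, house 4 = ferret/emerald/Australian, house 5 = frog/ruby/German.

4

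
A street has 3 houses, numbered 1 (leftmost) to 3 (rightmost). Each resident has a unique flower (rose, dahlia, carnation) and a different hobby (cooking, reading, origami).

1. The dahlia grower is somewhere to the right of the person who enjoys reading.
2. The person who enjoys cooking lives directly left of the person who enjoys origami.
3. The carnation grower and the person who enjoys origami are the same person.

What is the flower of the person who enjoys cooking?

dahlia

House 1's flower must be rose (nothing else left).
So house 3 gets origami for hobby.
By clue 2, the person who enjoys cooking is in house 2.
By clue 3, the carnation grower is in house 3.
The only flower still possible for house 2 is dahlia.
House 1's hobby must be reading (nothing else left).
So: house 1 = rose/reading, house 2 = dahlia/cooking, house 3 = carnation/origami.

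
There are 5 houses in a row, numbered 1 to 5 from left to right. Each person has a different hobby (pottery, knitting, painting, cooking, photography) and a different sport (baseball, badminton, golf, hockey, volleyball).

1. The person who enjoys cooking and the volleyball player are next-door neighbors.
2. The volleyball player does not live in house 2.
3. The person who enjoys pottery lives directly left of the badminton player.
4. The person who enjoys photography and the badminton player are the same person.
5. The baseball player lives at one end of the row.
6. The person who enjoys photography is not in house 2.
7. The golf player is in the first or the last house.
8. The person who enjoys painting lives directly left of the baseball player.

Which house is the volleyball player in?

By clue 8, the person who enjoys painting is in house 4.
Clue 8: the baseball player is in house 5.
House 1 sport: only golf fits.
From clue 4, the person who enjoys photography must be in house 3.
The badminton player is in house 3 (clue 4).
House 2 sport: only hockey fits.
That leaves volleyball as the sport for house 4.
Clue 1: the person who enjoys cooking is in house 5.
By clue 3, the person who enjoys pottery is in house 2.
House 1 hobby: only knitting fits.
So: house 1 = knitting/golf, house 2 = pottery/hockey, house 3 = photography/badminton, house 4 = painting/volleyball, house 5 = cooking/baseball.

4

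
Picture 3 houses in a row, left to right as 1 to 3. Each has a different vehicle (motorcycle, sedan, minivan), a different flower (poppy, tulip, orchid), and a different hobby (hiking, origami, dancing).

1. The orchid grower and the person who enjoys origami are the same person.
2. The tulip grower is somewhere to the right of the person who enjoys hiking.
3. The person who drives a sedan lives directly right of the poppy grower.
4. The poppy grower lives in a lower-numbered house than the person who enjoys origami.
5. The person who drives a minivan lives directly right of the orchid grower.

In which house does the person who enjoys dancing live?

House 1's vehicle must be motorcycle (nothing else left).
House 3 flower: only tulip fits.
By clue 1, the orchid grower is in house 2.
From clue 1, the person who enjoys origami must be in house 2.
By clue 4, the poppy grower is in house 1.
The person who drives a minivan is in house 3 (clue 5).
House 2's vehicle must be sedan (nothing else left).
So house 3 gets dancing for hobby.
House 1 hobby: only hiking fits.
So: house 1 = motorcycle/poppy/hiking, house 2 = sedan/orchid/origami, house 3 = minivan/tulip/dancing.

3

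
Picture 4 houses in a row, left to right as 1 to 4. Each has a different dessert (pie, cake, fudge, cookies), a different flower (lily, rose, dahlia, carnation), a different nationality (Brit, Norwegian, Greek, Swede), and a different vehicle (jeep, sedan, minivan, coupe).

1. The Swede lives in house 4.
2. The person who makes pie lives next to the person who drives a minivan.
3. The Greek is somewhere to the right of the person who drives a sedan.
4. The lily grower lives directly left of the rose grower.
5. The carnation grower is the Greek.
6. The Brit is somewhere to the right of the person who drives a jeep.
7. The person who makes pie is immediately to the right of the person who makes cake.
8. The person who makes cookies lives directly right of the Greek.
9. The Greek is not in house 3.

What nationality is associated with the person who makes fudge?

By clue 1, the Swede is in house 4.
From clue 9, the Greek must be in house 2.
House 1's nationality must be Norwegian (nothing else left).
House 3 nationality: only Brit fits.
The person who drives a sedan is in house 1 (clue 3).
By clue 5, the carnation grower is in house 2.
Clue 8 places the person who makes cookies in house 3.
From clue 2, the person who drives a minivan must be in house 3.
Clue 4: the lily grower is in house 3.
Clue 4: the rose grower is in house 4.
Clue 7: the person who makes pie is in house 2.
By clue 7, the person who makes cake is in house 1.
That leaves fudge as the dessert for house 4.
That leaves dahlia as the flower for house 1.
That leaves jeep as the vehicle for house 2.
The only vehicle still possible for house 4 is coupe.
So: house 1 = cake/dahlia/Norwegian/sedan, house 2 = pie/carnation/Greek/jeep, house 3 = cookies/lily/Brit/minivan, house 4 = fudge/rose/Swede/coupe.

Swede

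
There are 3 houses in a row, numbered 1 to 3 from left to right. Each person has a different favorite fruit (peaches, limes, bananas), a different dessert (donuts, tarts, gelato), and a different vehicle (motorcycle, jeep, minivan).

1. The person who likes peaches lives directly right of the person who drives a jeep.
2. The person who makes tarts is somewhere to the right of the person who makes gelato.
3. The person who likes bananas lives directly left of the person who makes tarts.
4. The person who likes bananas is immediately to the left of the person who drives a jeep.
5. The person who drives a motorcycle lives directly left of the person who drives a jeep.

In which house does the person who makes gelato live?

By clue 4, the person who likes bananas is in house 1.
From clue 4, the person who drives a jeep must be in house 2.
Clue 5 places the person who drives a motorcycle in house 1.
The only vehicle still possible for house 3 is minivan.
From clue 1, the person who likes peaches must be in house 3.
From clue 3, the person who makes tarts must be in house 2.
House 2's favorite fruit must be limes (nothing else left).
House 1's dessert must be gelato (nothing else left).
That leaves donuts as the dessert for house 3.
So: house 1 = bananas/gelato/motorcycle, house 2 = limes/tarts/jeep, house 3 = peaches/donuts/minivan.

1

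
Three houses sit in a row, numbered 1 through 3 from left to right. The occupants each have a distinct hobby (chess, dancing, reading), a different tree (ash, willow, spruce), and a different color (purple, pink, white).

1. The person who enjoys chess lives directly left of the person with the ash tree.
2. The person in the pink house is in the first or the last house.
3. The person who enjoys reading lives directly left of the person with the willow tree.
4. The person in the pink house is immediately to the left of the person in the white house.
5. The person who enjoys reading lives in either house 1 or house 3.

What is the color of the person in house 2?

white

From clue 4, the person in the pink house must be in house 1.
Clue 4 places the person in the white house in house 2.
The person who enjoys reading is in house 1 (clue 5).
The only hobby still possible for house 3 is dancing.
House 1's tree must be spruce (nothing else left).
That leaves purple as the color for house 3.
Clue 1: the person with the ash tree is in house 3.
Clue 3 places the person with the willow tree in house 2.
House 2's hobby must be chess (nothing else left).
So: house 1 = reading/spruce/pink, house 2 = chess/willow/white, house 3 = dancing/ash/purple.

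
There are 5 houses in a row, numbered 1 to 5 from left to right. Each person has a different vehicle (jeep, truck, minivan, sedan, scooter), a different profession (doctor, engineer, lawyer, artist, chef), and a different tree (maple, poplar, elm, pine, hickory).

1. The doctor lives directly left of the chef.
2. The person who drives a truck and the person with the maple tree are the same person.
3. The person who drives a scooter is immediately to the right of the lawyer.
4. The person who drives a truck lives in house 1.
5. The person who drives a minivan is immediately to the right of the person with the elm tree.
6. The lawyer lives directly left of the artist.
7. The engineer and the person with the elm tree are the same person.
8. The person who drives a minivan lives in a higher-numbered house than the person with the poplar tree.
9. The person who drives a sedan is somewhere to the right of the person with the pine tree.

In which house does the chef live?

Clue 4 places the person who drives a truck in house 1.
By clue 2, the person with the maple tree is in house 1.
That leaves hickory as the tree for house 5.
The person who drives a minivan is narrowed to house 3 or 4 or 5; consider each.
Placing it in house 3 and house 5 leads to a contradiction, so it's in house 4.
Clue 5 places the person with the elm tree in house 3.
Clue 7 places the engineer in house 3.
The only tree still possible for house 4 is pine.
Clue 9 places the person who drives a sedan in house 5.
The only tree still possible for house 2 is poplar.
From clue 3, the person who drives a scooter must be in house 2.
Clue 3 places the lawyer in house 1.
From clue 6, the artist must be in house 2.
House 3's vehicle must be jeep (nothing else left).
The only profession still possible for house 4 is doctor.
House 5 profession: only chef fits.
So: house 1 = truck/lawyer/maple, house 2 = scooter/artist/poplar, house 3 = jeep/engineer/elm, house 4 = minivan/doctor/pine, house 5 = sedan/chef/hickory.

5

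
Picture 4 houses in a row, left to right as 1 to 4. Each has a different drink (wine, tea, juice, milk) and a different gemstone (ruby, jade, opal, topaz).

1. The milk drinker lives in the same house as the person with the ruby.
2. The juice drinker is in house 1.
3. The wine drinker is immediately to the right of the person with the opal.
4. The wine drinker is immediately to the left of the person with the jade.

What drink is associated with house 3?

By clue 2, the juice drinker is in house 1.
The wine drinker is narrowed to house 2 or 3; consider each.
Placing it in house 3 leads to a contradiction, so it's in house 2.
By clue 3, the person with the opal is in house 1.
By clue 4, the person with the jade is in house 3.
From clue 1, the milk drinker must be in house 4.
From clue 1, the person with the ruby must be in house 4.
The only drink still possible for house 3 is tea.
House 2's gemstone must be topaz (nothing else left).
So: house 1 = juice/opal, house 2 = wine/topaz, house 3 = tea/jade, house 4 = milk/ruby.

tea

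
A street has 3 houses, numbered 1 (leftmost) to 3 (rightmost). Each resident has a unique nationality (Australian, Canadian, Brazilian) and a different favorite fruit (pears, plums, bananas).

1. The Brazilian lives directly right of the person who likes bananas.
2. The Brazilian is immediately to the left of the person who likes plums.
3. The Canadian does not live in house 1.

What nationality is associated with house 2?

Brazilian

From clue 2, the Brazilian must be in house 2.
From clue 2, the person who likes plums must be in house 3.
That leaves Australian as the nationality for house 1.
The only nationality still possible for house 3 is Canadian.
Clue 1 places the person who likes bananas in house 1.
That leaves pears as the favorite fruit for house 2.
So: house 1 = Australian/bananas, house 2 = Brazilian/pears, house 3 = Canadian/plums.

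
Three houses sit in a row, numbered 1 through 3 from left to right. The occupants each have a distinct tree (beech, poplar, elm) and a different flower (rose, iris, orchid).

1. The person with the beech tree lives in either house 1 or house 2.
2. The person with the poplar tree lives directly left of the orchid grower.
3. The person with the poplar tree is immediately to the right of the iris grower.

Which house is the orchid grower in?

3

Clue 3 places the person with the poplar tree in house 2.
By clue 3, the iris grower is in house 1.
House 3's tree must be elm (nothing else left).
From clue 2, the orchid grower must be in house 3.
House 1 tree: only beech fits.
That leaves rose as the flower for house 2.
So: house 1 = beech/iris, house 2 = poplar/rose, house 3 = elm/orchid.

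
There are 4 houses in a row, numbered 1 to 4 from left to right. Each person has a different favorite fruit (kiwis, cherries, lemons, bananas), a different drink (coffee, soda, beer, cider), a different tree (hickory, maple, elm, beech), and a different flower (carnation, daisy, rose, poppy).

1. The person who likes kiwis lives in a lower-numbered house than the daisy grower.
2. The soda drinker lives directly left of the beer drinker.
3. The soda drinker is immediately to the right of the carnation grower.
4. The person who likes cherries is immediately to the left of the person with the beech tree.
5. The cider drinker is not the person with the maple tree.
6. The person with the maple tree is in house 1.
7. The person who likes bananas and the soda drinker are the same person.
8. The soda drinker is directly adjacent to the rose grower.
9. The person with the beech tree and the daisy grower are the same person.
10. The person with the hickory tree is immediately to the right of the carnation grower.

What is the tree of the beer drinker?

elm

The person with the maple tree is in house 1 (clue 6).
That leaves lemons as the favorite fruit for house 4.
House 1 drink: only coffee fits.
The person who likes bananas is narrowed to house 2 or 3; consider each.
Placing it in house 3 leads to a contradiction, so it's in house 2.
Clue 7 places the soda drinker in house 2.
Clue 2: the beer drinker is in house 3.
Clue 3: the carnation grower is in house 1.
From clue 10, the person with the hickory tree must be in house 2.
House 4's drink must be cider (nothing else left).
That leaves elm as the tree for house 3.
House 4's tree must be beech (nothing else left).
So house 3 gets rose for flower.
Clue 4 places the person who likes cherries in house 3.
By clue 9, the daisy grower is in house 4.
The only favorite fruit still possible for house 1 is kiwis.
House 2 flower: only poppy fits.
So: house 1 = kiwis/coffee/maple/carnation, house 2 = bananas/soda/hickory/poppy, house 3 = cherries/beer/elm/rose, house 4 = lemons/cider/beech/daisy.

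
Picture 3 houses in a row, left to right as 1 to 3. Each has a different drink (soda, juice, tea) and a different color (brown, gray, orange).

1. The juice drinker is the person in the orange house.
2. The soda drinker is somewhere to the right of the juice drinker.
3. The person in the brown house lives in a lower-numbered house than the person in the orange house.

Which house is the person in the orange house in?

The juice drinker is in house 2 (clue 1).
By clue 1, the person in the orange house is in house 2.
By clue 2, the soda drinker is in house 3.
Clue 3: the person in the brown house is in house 1.
House 1 drink: only tea fits.
House 3's color must be gray (nothing else left).
So: house 1 = tea/brown, house 2 = juice/orange, house 3 = soda/gray.

2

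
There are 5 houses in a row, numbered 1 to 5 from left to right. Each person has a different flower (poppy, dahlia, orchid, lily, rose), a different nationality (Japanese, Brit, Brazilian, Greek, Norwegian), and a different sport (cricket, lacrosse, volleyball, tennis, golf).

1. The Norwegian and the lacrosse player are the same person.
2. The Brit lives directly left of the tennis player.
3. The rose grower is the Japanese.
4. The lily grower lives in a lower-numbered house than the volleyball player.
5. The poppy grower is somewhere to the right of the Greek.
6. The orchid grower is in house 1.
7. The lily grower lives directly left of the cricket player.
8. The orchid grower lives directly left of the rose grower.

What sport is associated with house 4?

cricket

The orchid grower is in house 1 (clue 6).
The rose grower is in house 2 (clue 8).
From clue 3, the Japanese must be in house 2.
The lily grower is narrowed to house 3 or 4; consider each.
Placing it in house 4 leads to a contradiction, so it's in house 3.
The cricket player is in house 4 (clue 7).
House 2's sport must be tennis (nothing else left).
So house 5 gets volleyball for sport.
Clue 2 places the Brit in house 1.
That leaves Norwegian as the nationality for house 3.
So house 5 gets Brazilian for nationality.
By clue 1, the lacrosse player is in house 3.
Clue 5 places the poppy grower in house 5.
So house 4 gets dahlia for flower.
So house 4 gets Greek for nationality.
The only sport still possible for house 1 is golf.
So: house 1 = orchid/Brit/golf, house 2 = rose/Japanese/tennis, house 3 = lily/Norwegian/lacrosse, house 4 = dahlia/Greek/cricket, house 5 = poppy/Brazilian/volleyball.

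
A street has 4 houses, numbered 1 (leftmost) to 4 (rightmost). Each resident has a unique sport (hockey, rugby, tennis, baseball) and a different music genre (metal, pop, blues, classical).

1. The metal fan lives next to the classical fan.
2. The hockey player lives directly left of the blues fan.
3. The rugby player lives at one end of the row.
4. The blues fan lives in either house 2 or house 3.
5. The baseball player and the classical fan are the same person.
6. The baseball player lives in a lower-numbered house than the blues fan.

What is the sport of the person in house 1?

House 3's sport must be tennis (nothing else left).
So house 4 gets rugby for sport.
The only music genre still possible for house 4 is pop.
The baseball player is narrowed to house 1 or 2; consider each.
Placing it in house 2 leads to a contradiction, so it's in house 1.
From clue 5, the classical fan must be in house 1.
The only sport still possible for house 2 is hockey.
By clue 1, the metal fan is in house 2.
From clue 2, the blues fan must be in house 3.
So: house 1 = baseball/classical, house 2 = hockey/metal, house 3 = tennis/blues, house 4 = rugby/pop.

baseball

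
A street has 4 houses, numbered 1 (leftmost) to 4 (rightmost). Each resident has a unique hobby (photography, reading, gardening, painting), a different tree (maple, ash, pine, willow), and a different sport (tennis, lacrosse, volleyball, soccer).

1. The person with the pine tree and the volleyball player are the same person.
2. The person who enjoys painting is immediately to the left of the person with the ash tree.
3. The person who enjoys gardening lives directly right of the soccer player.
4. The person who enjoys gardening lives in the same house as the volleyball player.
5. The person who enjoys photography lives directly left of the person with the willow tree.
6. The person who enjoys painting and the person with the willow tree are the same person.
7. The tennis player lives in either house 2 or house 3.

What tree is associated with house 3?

House 1 tree: only maple fits.
The person who enjoys painting is narrowed to house 2 or 3; consider each.
Placing it in house 3 leads to a contradiction, so it's in house 2.
Clue 2: the person with the ash tree is in house 3.
Clue 6 places the person with the willow tree in house 2.
So house 4 gets pine for tree.
Clue 1 places the volleyball player in house 4.
Clue 4 places the person who enjoys gardening in house 4.
The only hobby still possible for house 1 is photography.
The only hobby still possible for house 3 is reading.
That leaves lacrosse as the sport for house 1.
The soccer player is in house 3 (clue 3).
House 2's sport must be tennis (nothing else left).
So: house 1 = photography/maple/lacrosse, house 2 = painting/willow/tennis, house 3 = reading/ash/soccer, house 4 = gardening/pine/volleyball.

ash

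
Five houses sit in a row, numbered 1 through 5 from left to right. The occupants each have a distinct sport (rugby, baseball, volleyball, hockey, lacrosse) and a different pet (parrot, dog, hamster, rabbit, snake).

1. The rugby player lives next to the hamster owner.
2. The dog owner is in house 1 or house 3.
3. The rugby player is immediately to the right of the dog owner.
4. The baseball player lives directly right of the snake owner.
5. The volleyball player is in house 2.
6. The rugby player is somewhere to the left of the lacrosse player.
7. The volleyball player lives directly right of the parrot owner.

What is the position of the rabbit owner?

4

By clue 5, the volleyball player is in house 2.
Clue 7 places the parrot owner in house 1.
The only sport still possible for house 1 is hockey.
The only pet still possible for house 3 is dog.
Clue 1: the hamster owner is in house 5.
From clue 6, the lacrosse player must be in house 5.
That leaves baseball as the sport for house 3.
House 4 sport: only rugby fits.
Clue 4 places the snake owner in house 2.
House 4's pet must be rabbit (nothing else left).
So: house 1 = hockey/parrot, house 2 = volleyball/snake, house 3 = baseball/dog, house 4 = rugby/rabbit, house 5 = lacrosse/hamster.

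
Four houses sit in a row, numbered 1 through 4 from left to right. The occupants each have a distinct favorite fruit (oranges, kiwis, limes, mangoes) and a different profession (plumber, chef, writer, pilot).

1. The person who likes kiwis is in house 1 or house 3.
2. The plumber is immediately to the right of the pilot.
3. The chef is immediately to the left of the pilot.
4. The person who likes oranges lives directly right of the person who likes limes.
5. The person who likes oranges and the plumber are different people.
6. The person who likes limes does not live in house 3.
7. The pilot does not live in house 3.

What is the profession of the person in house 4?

writer

By clue 7, the pilot is in house 2.
Clue 2 places the plumber in house 3.
By clue 5, the person who likes oranges is in house 2.
House 1 favorite fruit: only limes fits.
So house 4 gets mangoes for favorite fruit.
That leaves chef as the profession for house 1.
House 4's profession must be writer (nothing else left).
House 3's favorite fruit must be kiwis (nothing else left).
So: house 1 = limes/chef, house 2 = oranges/pilot, house 3 = kiwis/plumber, house 4 = mangoes/writer.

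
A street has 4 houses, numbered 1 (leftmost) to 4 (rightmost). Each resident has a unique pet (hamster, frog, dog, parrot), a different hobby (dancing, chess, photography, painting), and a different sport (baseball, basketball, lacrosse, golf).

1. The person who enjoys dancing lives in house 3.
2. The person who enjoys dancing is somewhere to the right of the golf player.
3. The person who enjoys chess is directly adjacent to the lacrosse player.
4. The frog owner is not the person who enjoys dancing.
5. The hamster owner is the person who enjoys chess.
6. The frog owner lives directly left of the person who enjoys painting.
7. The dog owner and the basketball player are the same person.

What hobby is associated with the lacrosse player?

The person who enjoys dancing is in house 3 (clue 1).
House 2 hobby: only painting fits.
The frog owner is in house 1 (clue 6).
From clue 5, the person who enjoys chess must be in house 4.
That leaves hamster as the pet for house 4.
So house 1 gets photography for hobby.
The lacrosse player is in house 3 (clue 3).
That leaves baseball as the sport for house 4.
Clue 7: the dog owner is in house 2.
House 3 pet: only parrot fits.
House 1 sport: only golf fits.
So house 2 gets basketball for sport.
So: house 1 = frog/photography/golf, house 2 = dog/painting/basketball, house 3 = parrot/dancing/lacrosse, house 4 = hamster/chess/baseball.

dancing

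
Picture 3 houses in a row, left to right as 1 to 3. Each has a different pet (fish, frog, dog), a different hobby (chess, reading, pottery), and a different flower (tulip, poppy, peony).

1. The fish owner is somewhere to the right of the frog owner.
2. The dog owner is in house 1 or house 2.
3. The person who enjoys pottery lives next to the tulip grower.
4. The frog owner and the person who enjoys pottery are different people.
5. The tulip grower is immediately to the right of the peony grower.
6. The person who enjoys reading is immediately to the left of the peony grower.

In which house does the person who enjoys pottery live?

Clue 6 places the person who enjoys reading in house 1.
The peony grower is in house 2 (clue 6).
The only pet still possible for house 3 is fish.
That leaves poppy as the flower for house 1.
The only flower still possible for house 3 is tulip.
The person who enjoys pottery is in house 2 (clue 3).
The frog owner is in house 1 (clue 4).
That leaves dog as the pet for house 2.
So house 3 gets chess for hobby.
So: house 1 = frog/reading/poppy, house 2 = dog/pottery/peony, house 3 = fish/chess/tulip.

2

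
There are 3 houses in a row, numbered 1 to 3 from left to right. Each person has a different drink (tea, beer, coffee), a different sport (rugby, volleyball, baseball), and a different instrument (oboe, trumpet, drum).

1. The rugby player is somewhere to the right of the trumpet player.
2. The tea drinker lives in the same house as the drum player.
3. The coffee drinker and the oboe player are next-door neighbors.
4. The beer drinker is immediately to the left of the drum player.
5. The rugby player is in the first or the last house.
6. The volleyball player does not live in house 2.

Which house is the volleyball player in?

Clue 5: the rugby player is in house 3.
House 1 sport: only volleyball fits.
So house 2 gets baseball for sport.
The beer drinker is narrowed to house 1 or 2; consider each.
Placing it in house 1 leads to a contradiction, so it's in house 2.
The drum player is in house 3 (clue 4).
The only drink still possible for house 1 is coffee.
So house 3 gets tea for drink.
From clue 3, the oboe player must be in house 2.
House 1 instrument: only trumpet fits.
So: house 1 = coffee/volleyball/trumpet, house 2 = beer/baseball/oboe, house 3 = tea/rugby/drum.

1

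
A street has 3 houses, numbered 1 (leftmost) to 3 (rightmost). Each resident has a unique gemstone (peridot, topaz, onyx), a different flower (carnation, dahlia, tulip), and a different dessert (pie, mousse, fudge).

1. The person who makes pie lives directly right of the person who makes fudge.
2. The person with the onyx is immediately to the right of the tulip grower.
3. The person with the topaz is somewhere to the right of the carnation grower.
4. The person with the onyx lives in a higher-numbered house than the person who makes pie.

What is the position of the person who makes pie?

2

Clue 4 places the person with the onyx in house 3.
Clue 4 places the person who makes pie in house 2.
So house 1 gets peridot for gemstone.
So house 2 gets topaz for gemstone.
The only flower still possible for house 3 is dahlia.
So house 1 gets fudge for dessert.
That leaves mousse as the dessert for house 3.
Clue 2: the tulip grower is in house 2.
Clue 3 places the carnation grower in house 1.
So: house 1 = peridot/carnation/fudge, house 2 = topaz/tulip/pie, house 3 = onyx/dahlia/mousse.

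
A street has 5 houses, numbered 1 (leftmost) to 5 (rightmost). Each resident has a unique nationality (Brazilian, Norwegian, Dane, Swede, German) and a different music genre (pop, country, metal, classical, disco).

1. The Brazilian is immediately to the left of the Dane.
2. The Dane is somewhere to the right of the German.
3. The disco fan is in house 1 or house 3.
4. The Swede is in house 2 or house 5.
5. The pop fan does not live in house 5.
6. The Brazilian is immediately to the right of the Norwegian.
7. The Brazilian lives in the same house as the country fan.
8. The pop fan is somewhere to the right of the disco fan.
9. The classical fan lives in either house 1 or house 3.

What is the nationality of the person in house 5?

Dane

House 5 music genre: only metal fits.
The Swede is narrowed to house 2 or 5; consider each.
Placing it in house 5 leads to a contradiction, so it's in house 2.
House 5's nationality must be Dane (nothing else left).
Clue 1 places the Brazilian in house 4.
Clue 6 places the Norwegian in house 3.
Clue 7 places the country fan in house 4.
House 1's nationality must be German (nothing else left).
That leaves pop as the music genre for house 2.
From clue 8, the disco fan must be in house 1.
The only music genre still possible for house 3 is classical.
So: house 1 = German/disco, house 2 = Swede/pop, house 3 = Norwegian/classical, house 4 = Brazilian/country, house 5 = Dane/metal.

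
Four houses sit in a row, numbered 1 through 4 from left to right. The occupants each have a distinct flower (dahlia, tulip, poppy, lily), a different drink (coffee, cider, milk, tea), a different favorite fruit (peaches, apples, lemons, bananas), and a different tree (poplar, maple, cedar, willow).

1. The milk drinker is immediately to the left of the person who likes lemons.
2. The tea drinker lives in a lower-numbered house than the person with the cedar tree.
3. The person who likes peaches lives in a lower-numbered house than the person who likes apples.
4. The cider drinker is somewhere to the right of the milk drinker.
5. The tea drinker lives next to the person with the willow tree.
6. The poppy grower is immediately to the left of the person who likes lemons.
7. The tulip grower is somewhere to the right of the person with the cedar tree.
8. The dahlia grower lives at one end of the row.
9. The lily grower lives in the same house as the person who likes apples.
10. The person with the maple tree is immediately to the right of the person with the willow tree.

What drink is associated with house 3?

The dahlia grower is narrowed to house 1 or 4; consider each.
Placing it in house 4 leads to a contradiction, so it's in house 1.
The poppy grower is narrowed to house 2 or 3; consider each.
Placing it in house 2 leads to a contradiction, so it's in house 3.
By clue 6, the person who likes lemons is in house 4.
The only flower still possible for house 2 is lily.
That leaves tulip as the flower for house 4.
Clue 1 places the milk drinker in house 3.
From clue 4, the cider drinker must be in house 4.
Clue 9: the person who likes apples is in house 2.
So house 3 gets bananas for favorite fruit.
That leaves peaches as the favorite fruit for house 1.
The coffee drinker is narrowed to house 1 or 2; consider each.
Placing it in house 2 leads to a contradiction, so it's in house 1.
House 2's drink must be tea (nothing else left).
By clue 2, the person with the cedar tree is in house 3.
The only tree still possible for house 1 is willow.
Clue 10 places the person with the maple tree in house 2.
The only tree still possible for house 4 is poplar.
So: house 1 = dahlia/coffee/peaches/willow, house 2 = lily/tea/apples/maple, house 3 = poppy/milk/bananas/cedar, house 4 = tulip/cider/lemons/poplar.

milk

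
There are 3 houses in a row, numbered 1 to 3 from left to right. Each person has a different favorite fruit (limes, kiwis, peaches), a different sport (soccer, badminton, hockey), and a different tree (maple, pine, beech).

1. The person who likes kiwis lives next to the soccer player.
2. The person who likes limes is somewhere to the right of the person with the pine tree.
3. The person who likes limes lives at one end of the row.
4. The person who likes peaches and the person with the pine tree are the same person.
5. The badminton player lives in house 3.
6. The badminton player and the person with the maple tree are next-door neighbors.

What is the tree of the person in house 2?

Clue 3 places the person who likes limes in house 3.
The badminton player is in house 3 (clue 5).
From clue 6, the person with the maple tree must be in house 2.
House 1's tree must be pine (nothing else left).
So house 3 gets beech for tree.
From clue 4, the person who likes peaches must be in house 1.
House 2 favorite fruit: only kiwis fits.
The soccer player is in house 1 (clue 1).
So house 2 gets hockey for sport.
So: house 1 = peaches/soccer/pine, house 2 = kiwis/hockey/maple, house 3 = limes/badminton/beech.

maple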